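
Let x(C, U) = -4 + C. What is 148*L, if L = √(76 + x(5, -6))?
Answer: 148*√77 ≈ 1298.7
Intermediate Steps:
L = √77 (L = √(76 + (-4 + 5)) = √(76 + 1) = √77 ≈ 8.7750)
148*L = 148*√77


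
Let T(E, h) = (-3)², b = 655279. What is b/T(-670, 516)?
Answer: 655279/9 ≈ 72809.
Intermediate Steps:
T(E, h) = 9
b/T(-670, 516) = 655279/9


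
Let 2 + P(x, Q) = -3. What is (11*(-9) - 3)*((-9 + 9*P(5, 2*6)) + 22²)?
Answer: -43860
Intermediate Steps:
P(x, Q) = -5 (P(x, Q) = -2 - 3 = -5)
(11*(-9) - 3)*((-9 + 9*P(5, 2*6)) + 22²) = (11*(-9) - 3)*((-9 + 9*(-5)) + 22²) = (-99 - 3)*((-9 - 45) + 484) = -102*(-54 + 484) = -102*430 = -43860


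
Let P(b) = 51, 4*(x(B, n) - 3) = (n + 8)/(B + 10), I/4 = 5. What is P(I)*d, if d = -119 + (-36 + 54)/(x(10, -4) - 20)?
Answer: -691917/113 ≈ -6123.2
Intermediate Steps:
I = 20 (I = 4*5 = 20)
x(B, n) = 3 + (8 + n)/(4*(10 + B)) (x(B, n) = 3 + ((n + 8)/(B + 10))/4 = 3 + ((8 + n)/(10 + B))/4 = 3 + (8 + n)/(4*(10 + B)))
d = -13567/113 (d = -119 + (-36 + 54)/((128 - 4 + 12*10)/(4*(10 + 10)) - 20) = -119 + 18/((1/4)*(128 - 4 + 120)/20 - 20) = -119 + 18/((1/4)*(1/20)*244 - 20) = -119 + 18/(61/20 - 20) = -119 + 18/(-339/20) = -119 + 18*(-20/339) = -119 - 120/113 = -13567/113 ≈ -120.06)
P(I)*d = 51*(-13567/113) = -691917/113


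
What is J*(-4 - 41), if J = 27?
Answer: -1215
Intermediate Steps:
J*(-4 - 41) = 27*(-4 - 41) = 27*(-45) = -1215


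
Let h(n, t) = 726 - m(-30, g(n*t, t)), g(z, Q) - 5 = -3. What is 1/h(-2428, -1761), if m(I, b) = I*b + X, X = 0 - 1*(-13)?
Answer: 1/773 ≈ 0.0012937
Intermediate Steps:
X = 13 (X = 0 + 13 = 13)
g(z, Q) = 2 (g(z, Q) = 5 - 3 = 2)
m(I, b) = 13 + I*b (m(I, b) = I*b + 13 = 13 + I*b)
h(n, t) = 773 (h(n, t) = 726 - (13 - 30*2) = 726 - (13 - 60) = 726 - 1*(-47) = 726 + 47 = 773)
1/h(-2428, -1761) = 1/773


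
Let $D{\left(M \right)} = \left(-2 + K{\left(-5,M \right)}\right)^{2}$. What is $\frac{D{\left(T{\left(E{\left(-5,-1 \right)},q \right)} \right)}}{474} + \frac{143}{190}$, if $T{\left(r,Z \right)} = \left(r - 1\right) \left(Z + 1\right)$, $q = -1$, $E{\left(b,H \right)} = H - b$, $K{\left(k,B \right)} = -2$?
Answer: $\frac{35411}{45030} \approx 0.78639$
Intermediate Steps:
$T{\left(r,Z \right)} = \left(1 + Z\right) \left(-1 + r\right)$ ($T{\left(r,Z \right)} = \left(-1 + r\right) \left(1 + Z\right) = \left(1 + Z\right) \left(-1 + r\right)$)
$D{\left(M \right)} = 16$ ($D{\left(M \right)} = \left(-2 - 2\right)^{2} = \left(-4\right)^{2} = 16$)
$\frac{D{\left(T{\left(E{\left(-5,-1 \right)},q \right)} \right)}}{474} + \frac{143}{190} = \frac{16}{474} + \frac{143}{190} = 16 \cdot \frac{1}{474} + 143 \cdot \frac{1}{190} = \frac{8}{237} + \frac{143}{190} = \frac{35411}{45030}$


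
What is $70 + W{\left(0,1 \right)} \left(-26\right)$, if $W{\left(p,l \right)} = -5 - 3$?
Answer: $278$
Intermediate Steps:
$W{\left(p,l \right)} = -8$ ($W{\left(p,l \right)} = -5 - 3 = -8$)
$70 + W{\left(0,1 \right)} \left(-26\right) = 70 - -208 = 70 + 208 = 278$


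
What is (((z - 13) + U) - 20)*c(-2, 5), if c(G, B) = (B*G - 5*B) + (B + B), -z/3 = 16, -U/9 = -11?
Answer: -450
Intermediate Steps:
U = 99 (U = -9*(-11) = 99)
z = -48 (z = -3*16 = -48)
c(G, B) = -3*B + B*G (c(G, B) = (-5*B + B*G) + 2*B = -3*B + B*G)
(((z - 13) + U) - 20)*c(-2, 5) = (((-48 - 13) + 99) - 20)*(5*(-3 - 2)) = ((-61 + 99) - 20)*(5*(-5)) = (38 - 20)*(-25) = 18*(-25) = -450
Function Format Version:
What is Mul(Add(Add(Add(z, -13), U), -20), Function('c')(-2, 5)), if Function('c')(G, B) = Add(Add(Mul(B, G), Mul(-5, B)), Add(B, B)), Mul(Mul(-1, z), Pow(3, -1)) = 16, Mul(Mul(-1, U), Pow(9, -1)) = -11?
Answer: -450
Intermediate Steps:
U = 99 (U = Mul(-9, -11) = 99)
z = -48 (z = Mul(-3, 16) = -48)
Function('c')(G, B) = Add(Mul(-3, B), Mul(B, G)) (Function('c')(G, B) = Add(Add(Mul(-5, B), Mul(B, G)), Mul(2, B)) = Add(Mul(-3, B), Mul(B, G)))
Mul(Add(Add(Add(z, -13), U), -20), Function('c')(-2, 5)) = Mul(Add(Add(Add(-48, -13), 99), -20), Mul(5, Add(-3, -2))) = Mul(Add(Add(-61, 99), -20), Mul(5, -5)) = Mul(Add(38, -20), -25) = Mul(18, -25) = -450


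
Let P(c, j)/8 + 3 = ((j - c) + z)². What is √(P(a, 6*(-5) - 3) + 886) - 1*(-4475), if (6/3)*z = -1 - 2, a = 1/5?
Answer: 4475 + 12*√1822/5 ≈ 4577.4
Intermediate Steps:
a = ⅕ ≈ 0.20000
z = -3/2 (z = (-1 - 2)/2 = (½)*(-3) = -3/2 ≈ -1.5000)
P(c, j) = -24 + 8*(-3/2 + j - c)² (P(c, j) = -24 + 8*((j - c) - 3/2)² = -24 + 8*(-3/2 + j - c)²)
√(P(a, 6*(-5) - 3) + 886) - 1*(-4475) = √((-24 + 2*(3 - 2*(6*(-5) - 3) + 2*(⅕))²) + 886) - 1*(-4475) = √((-24 + 2*(3 - 2*(-30 - 3) + ⅖)²) + 886) + 4475 = √((-24 + 2*(3 - 2*(-33) + ⅖)²) + 886) + 4475 = √((-24 + 2*(3 + 66 + ⅖)²) + 886) + 4475 = √((-24 + 2*(347/5)²) + 886) + 4475 = √((-24 + 2*(120409/25)) + 886) + 4475 = √((-24 + 240818/25) + 886) + 4475 = √(240218/25 + 886) + 4475 = √(262368/25) + 4475 = 12*√1822/5 + 4475 = 4475 + 12*√1822/5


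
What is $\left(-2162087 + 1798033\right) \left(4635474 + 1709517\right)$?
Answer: $-2309919353514$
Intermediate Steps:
$\left(-2162087 + 1798033\right) \left(4635474 + 1709517\right) = \left(-364054\right) 6344991 = -2309919353514$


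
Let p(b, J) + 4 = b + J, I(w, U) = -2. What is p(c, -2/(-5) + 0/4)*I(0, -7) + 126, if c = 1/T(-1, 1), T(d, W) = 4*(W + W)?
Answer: 2659/20 ≈ 132.95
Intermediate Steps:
T(d, W) = 8*W (T(d, W) = 4*(2*W) = 8*W)
c = 1/8 (c = 1/(8*1) = 1/8 ≈ 0.12500)
p(b, J) = -4 + J + b (p(b, J) = -4 + (b + J) = -4 + (J + b) = -4 + J + b)
p(c, -2/(-5) + 0/4)*I(0, -7) + 126 = (-4 + (-2/(-5) + 0/4) + 1/8)*(-2) + 126 = (-4 + (-2*(-1/5) + 0*(1/4)) + 1/8)*(-2) + 126 = (-4 + (2/5 + 0) + 1/8)*(-2) + 126 = (-4 + 2/5 + 1/8)*(-2) + 126 = -139/40*(-2) + 126 = 139/20 + 126 = 2659/20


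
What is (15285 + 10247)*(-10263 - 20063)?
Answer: -774283432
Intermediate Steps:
(15285 + 10247)*(-10263 - 20063) = 25532*(-30326) = -774283432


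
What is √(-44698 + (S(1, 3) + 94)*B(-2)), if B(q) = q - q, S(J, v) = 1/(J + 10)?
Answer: I*√44698 ≈ 211.42*I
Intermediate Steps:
S(J, v) = 1/(10 + J)
B(q) = 0
√(-44698 + (S(1, 3) + 94)*B(-2)) = √(-44698 + (1/(10 + 1) + 94)*0) = √(-44698 + (1/11 + 94)*0) = √(-44698 + (1035/11)*0) = √(-44698 + 0) = √(-44698) = I*√44698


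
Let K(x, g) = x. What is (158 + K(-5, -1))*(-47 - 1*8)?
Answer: -8415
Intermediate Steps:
(158 + K(-5, -1))*(-47 - 1*8) = (158 - 5)*(-47 - 1*8) = 153*(-47 - 8) = 153*(-55) = -8415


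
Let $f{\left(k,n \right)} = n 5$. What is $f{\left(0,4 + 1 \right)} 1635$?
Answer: $40875$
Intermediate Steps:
$f{\left(k,n \right)} = 5 n$
$f{\left(0,4 + 1 \right)} 1635 = 5 \left(4 + 1\right) 1635 = 5 \cdot 5 \cdot 1635 = 25 \cdot 1635 = 40875$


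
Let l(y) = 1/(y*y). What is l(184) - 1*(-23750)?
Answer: 804080001/33856 ≈ 23750.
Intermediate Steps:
l(y) = y⁻²
l(184) - 1*(-23750) = 184⁻² - 1*(-23750) = 1/33856 + 23750 = 804080001/33856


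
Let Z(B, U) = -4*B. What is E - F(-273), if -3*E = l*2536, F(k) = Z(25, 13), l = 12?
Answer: -10044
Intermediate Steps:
F(k) = -100 (F(k) = -4*25 = -100)
E = -10144 (E = -4*2536 = -⅓*30432 = -10144)
E - F(-273) = -10144 - 1*(-100) = -10144 + 100 = -10044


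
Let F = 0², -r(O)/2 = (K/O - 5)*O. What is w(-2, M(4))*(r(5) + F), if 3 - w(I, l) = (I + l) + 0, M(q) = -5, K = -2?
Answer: 540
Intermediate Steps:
r(O) = -2*O*(-5 - 2/O) (r(O) = -2*(-2/O - 5)*O = -2*(-5 - 2/O)*O = -2*O*(-5 - 2/O))
w(I, l) = 3 - I - l (w(I, l) = 3 - ((I + l) + 0) = 3 - (I + l) = 3 + (-I - l) = 3 - I - l)
F = 0
w(-2, M(4))*(r(5) + F) = (3 - 1*(-2) - 1*(-5))*((4 + 10*5) + 0) = (3 + 2 + 5)*((4 + 50) + 0) = 10*(54 + 0) = 10*54 = 540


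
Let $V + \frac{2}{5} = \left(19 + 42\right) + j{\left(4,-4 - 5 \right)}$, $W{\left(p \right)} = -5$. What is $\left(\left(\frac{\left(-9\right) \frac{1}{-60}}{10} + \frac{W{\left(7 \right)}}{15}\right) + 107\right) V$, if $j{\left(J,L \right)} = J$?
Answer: $\frac{20674907}{3000} \approx 6891.6$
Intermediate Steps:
$V = \frac{323}{5}$ ($V = - \frac{2}{5} + \left(\left(19 + 42\right) + 4\right) = - \frac{2}{5} + \left(61 + 4\right) = - \frac{2}{5} + 65 = \frac{323}{5} \approx 64.6$)
$\left(\left(\frac{\left(-9\right) \frac{1}{-60}}{10} + \frac{W{\left(7 \right)}}{15}\right) + 107\right) V = \left(\left(\frac{\left(-9\right) \frac{1}{-60}}{10} - \frac{5}{15}\right) + 107\right) \frac{323}{5} = \left(\left(\left(-9\right) \left(- \frac{1}{60}\right) \frac{1}{10} - \frac{1}{3}\right) + 107\right) \frac{323}{5} = \left(\left(\frac{3}{20} \cdot \frac{1}{10} - \frac{1}{3}\right) + 107\right) \frac{323}{5} = \left(\left(\frac{3}{200} - \frac{1}{3}\right) + 107\right) \frac{323}{5} = \left(- \frac{191}{600} + 107\right) \frac{323}{5} = \frac{64009}{600} \cdot \frac{323}{5} = \frac{20674907}{3000}$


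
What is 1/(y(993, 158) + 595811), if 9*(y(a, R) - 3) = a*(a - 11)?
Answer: 3/2112484 ≈ 1.4201e-6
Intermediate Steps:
y(a, R) = 3 + a*(-11 + a)/9 (y(a, R) = 3 + (a*(a - 11))/9 = 3 + (a*(-11 + a))/9 = 3 + a*(-11 + a)/9)
1/(y(993, 158) + 595811) = 1/((3 - 11/9*993 + (1/9)*993**2) + 595811) = 1/((3 - 3641/3 + (1/9)*986049) + 595811) = 1/((3 - 3641/3 + 109561) + 595811) = 1/(325051/3 + 595811) = 1/(2112484/3) = 3/2112484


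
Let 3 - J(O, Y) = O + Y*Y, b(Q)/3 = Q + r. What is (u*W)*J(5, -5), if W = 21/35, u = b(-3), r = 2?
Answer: 243/5 ≈ 48.600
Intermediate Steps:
b(Q) = 6 + 3*Q (b(Q) = 3*(Q + 2) = 3*(2 + Q) = 6 + 3*Q)
J(O, Y) = 3 - O - Y**2 (J(O, Y) = 3 - (O + Y*Y) = 3 - (O + Y**2) = 3 + (-O - Y**2) = 3 - O - Y**2)
u = -3 (u = 6 + 3*(-3) = 6 - 9 = -3)
W = 3/5 (W = 21*(1/35) = 3/5 ≈ 0.60000)
(u*W)*J(5, -5) = (-3*3/5)*(3 - 1*5 - 1*(-5)**2) = -9*(3 - 5 - 1*25)/5 = -9*(3 - 5 - 25)/5 = -9/5*(-27) = 243/5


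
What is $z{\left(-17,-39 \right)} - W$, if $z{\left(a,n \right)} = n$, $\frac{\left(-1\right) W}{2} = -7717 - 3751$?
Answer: $-22975$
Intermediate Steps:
$W = 22936$ ($W = - 2 \left(-7717 - 3751\right) = \left(-2\right) \left(-11468\right) = 22936$)
$z{\left(-17,-39 \right)} - W = -39 - 22936 = -22975$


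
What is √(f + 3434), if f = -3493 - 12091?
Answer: 45*I*√6 ≈ 110.23*I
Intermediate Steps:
f = -15584
√(f + 3434) = √(-15584 + 3434) = √(-12150) = 45*I*√6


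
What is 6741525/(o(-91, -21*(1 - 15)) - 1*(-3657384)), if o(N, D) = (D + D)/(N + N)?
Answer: 1168531/633946 ≈ 1.8433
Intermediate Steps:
o(N, D) = D/N (o(N, D) = (2*D)/((2*N)) = (2*D)*(1/(2*N)) = D/N)
6741525/(o(-91, -21*(1 - 15)) - 1*(-3657384)) = 6741525/(-21*(1 - 15)/(-91) - 1*(-3657384)) = 6741525/(-21*(-14)*(-1/91) + 3657384) = 6741525/(294*(-1/91) + 3657384) = 6741525/(-42/13 + 3657384) = 6741525/(47545950/13) = 6741525*(13/47545950) = 1168531/633946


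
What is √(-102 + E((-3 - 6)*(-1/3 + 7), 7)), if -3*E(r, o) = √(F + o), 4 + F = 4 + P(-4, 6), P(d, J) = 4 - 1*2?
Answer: I*√103 ≈ 10.149*I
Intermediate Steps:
P(d, J) = 2 (P(d, J) = 4 - 2 = 2)
F = 2 (F = -4 + (4 + 2) = -4 + 6 = 2)
E(r, o) = -√(2 + o)/3
√(-102 + E((-3 - 6)*(-1/3 + 7), 7)) = √(-102 - √(2 + 7)/3) = √(-102 - √9/3) = √(-102 - ⅓*3) = √(-102 - 1) = √(-103) = I*√103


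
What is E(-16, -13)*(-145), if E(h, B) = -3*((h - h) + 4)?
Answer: 1740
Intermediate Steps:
E(h, B) = -12 (E(h, B) = -3*(0 + 4) = -3*4 = -12)
E(-16, -13)*(-145) = -12*(-145) = 1740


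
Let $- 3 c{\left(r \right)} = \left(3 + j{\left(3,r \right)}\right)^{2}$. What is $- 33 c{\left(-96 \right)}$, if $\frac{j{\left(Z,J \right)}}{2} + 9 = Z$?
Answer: $891$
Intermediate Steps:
$j{\left(Z,J \right)} = -18 + 2 Z$
$c{\left(r \right)} = -27$ ($c{\left(r \right)} = - \frac{\left(3 + \left(-18 + 2 \cdot 3\right)\right)^{2}}{3} = - \frac{\left(3 + \left(-18 + 6\right)\right)^{2}}{3} = - \frac{\left(3 - 12\right)^{2}}{3} = - \frac{\left(-9\right)^{2}}{3} = \left(- \frac{1}{3}\right) 81 = -27$)
$- 33 c{\left(-96 \right)} = \left(-33\right) \left(-27\right) = 891$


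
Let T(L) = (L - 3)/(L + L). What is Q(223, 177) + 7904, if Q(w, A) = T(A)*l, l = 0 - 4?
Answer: 466220/59 ≈ 7902.0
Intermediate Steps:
T(L) = (-3 + L)/(2*L) (T(L) = (-3 + L)/((2*L)) = (-3 + L)*(1/(2*L)) = (-3 + L)/(2*L))
l = -4
Q(w, A) = -2*(-3 + A)/A (Q(w, A) = ((-3 + A)/(2*A))*(-4) = -2*(-3 + A)/A)
Q(223, 177) + 7904 = (-2 + 6/177) + 7904 = (-2 + 6*(1/177)) + 7904 = (-2 + 2/59) + 7904 = -116/59 + 7904 = 466220/59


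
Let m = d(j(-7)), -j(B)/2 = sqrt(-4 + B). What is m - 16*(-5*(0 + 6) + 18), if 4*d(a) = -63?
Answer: 705/4 ≈ 176.25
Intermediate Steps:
j(B) = -2*sqrt(-4 + B)
d(a) = -63/4 (d(a) = (1/4)*(-63) = -63/4)
m = -63/4 ≈ -15.750
m - 16*(-5*(0 + 6) + 18) = -63/4 - 16*(-5*(0 + 6) + 18) = -63/4 - 16*(-5*6 + 18) = -63/4 - 16*(-30 + 18) = -63/4 - 16*(-12) = -63/4 - 1*(-192) = -63/4 + 192 = 705/4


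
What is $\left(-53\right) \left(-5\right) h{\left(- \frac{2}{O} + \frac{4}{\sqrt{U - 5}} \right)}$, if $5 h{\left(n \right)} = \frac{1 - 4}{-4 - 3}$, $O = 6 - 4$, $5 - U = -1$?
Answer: $\frac{159}{7} \approx 22.714$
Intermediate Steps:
$U = 6$ ($U = 5 - -1 = 5 + 1 = 6$)
$O = 2$
$h{\left(n \right)} = \frac{3}{35}$ ($h{\left(n \right)} = \frac{\left(1 - 4\right) \frac{1}{-4 - 3}}{5} = \frac{\left(-3\right) \frac{1}{-7}}{5} = \frac{\left(-3\right) \left(- \frac{1}{7}\right)}{5} = \frac{1}{5} \cdot \frac{3}{7} = \frac{3}{35}$)
$\left(-53\right) \left(-5\right) h{\left(- \frac{2}{O} + \frac{4}{\sqrt{U - 5}} \right)} = \left(-53\right) \left(-5\right) \frac{3}{35} = 265 \cdot \frac{3}{35} = \frac{159}{7}$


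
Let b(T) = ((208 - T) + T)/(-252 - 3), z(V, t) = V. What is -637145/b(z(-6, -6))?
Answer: 162471975/208 ≈ 7.8112e+5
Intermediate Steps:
b(T) = -208/255 (b(T) = 208/(-255) = 208*(-1/255) = -208/255)
-637145/b(z(-6, -6)) = -637145/(-208/255) = -637145*(-255/208) = 162471975/208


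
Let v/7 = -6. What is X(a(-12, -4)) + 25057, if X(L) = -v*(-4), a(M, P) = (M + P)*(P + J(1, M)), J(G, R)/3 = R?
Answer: 24889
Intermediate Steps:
v = -42 (v = 7*(-6) = -42)
J(G, R) = 3*R
a(M, P) = (M + P)*(P + 3*M)
X(L) = -168 (X(L) = -1*(-42)*(-4) = 42*(-4) = -168)
X(a(-12, -4)) + 25057 = -168 + 25057 = 24889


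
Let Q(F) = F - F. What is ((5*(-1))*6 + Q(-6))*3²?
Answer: -270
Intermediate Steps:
Q(F) = 0
((5*(-1))*6 + Q(-6))*3² = ((5*(-1))*6 + 0)*3² = (-5*6 + 0)*9 = (-30 + 0)*9 = -30*9 = -270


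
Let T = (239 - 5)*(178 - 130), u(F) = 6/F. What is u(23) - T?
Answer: -258330/23 ≈ -11232.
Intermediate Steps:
T = 11232 (T = 234*48 = 11232)
u(23) - T = 6/23 - 1*11232 = 6*(1/23) - 11232 = 6/23 - 11232 = -258330/23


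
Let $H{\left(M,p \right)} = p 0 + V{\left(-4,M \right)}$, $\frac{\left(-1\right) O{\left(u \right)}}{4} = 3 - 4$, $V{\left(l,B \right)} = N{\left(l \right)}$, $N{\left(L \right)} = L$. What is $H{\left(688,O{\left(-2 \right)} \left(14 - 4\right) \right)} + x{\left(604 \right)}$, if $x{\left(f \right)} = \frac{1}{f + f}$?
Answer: $- \frac{4831}{1208} \approx -3.9992$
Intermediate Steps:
$V{\left(l,B \right)} = l$
$O{\left(u \right)} = 4$ ($O{\left(u \right)} = - 4 \left(3 - 4\right) = \left(-4\right) \left(-1\right) = 4$)
$x{\left(f \right)} = \frac{1}{2 f}$
$H{\left(M,p \right)} = -4$ ($H{\left(M,p \right)} = p 0 - 4 = 0 - 4 = -4$)
$H{\left(688,O{\left(-2 \right)} \left(14 - 4\right) \right)} + x{\left(604 \right)} = -4 + \frac{1}{2 \cdot 604} = -4 + \frac{1}{2} \cdot \frac{1}{604} = -4 + \frac{1}{1208} = - \frac{4831}{1208}$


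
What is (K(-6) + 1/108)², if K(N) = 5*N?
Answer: 10491121/11664 ≈ 899.44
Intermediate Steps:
(K(-6) + 1/108)² = (5*(-6) + 1/108)² = (-30 + 1/108)² = (-3239/108)² = 10491121/11664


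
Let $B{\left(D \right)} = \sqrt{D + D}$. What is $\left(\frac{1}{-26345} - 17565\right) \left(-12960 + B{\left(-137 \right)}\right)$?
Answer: $\frac{1199447808192}{5269} - \frac{462749926 i \sqrt{274}}{26345} \approx 2.2764 \cdot 10^{8} - 2.9075 \cdot 10^{5} i$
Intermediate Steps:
$B{\left(D \right)} = \sqrt{2} \sqrt{D}$ ($B{\left(D \right)} = \sqrt{2 D} = \sqrt{2} \sqrt{D}$)
$\left(\frac{1}{-26345} - 17565\right) \left(-12960 + B{\left(-137 \right)}\right) = \left(\frac{1}{-26345} - 17565\right) \left(-12960 + \sqrt{2} \sqrt{-137}\right) = \left(- \frac{1}{26345} - 17565\right) \left(-12960 + \sqrt{2} i \sqrt{137}\right) = - \frac{462749926 \left(-12960 + i \sqrt{274}\right)}{26345} = \frac{1199447808192}{5269} - \frac{462749926 i \sqrt{274}}{26345}$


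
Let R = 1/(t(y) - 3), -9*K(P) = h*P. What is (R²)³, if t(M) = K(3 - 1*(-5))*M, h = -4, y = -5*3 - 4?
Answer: 531441/65560514292015625 ≈ 8.1061e-12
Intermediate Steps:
y = -19 (y = -15 - 4 = -19)
K(P) = 4*P/9 (K(P) = -(-4)*P/9 = 4*P/9)
t(M) = 32*M/9 (t(M) = (4*(3 - 1*(-5))/9)*M = (4*(3 + 5)/9)*M = ((4/9)*8)*M = 32*M/9)
R = -9/635 (R = 1/((32/9)*(-19) - 3) = 1/(-608/9 - 3) = 1/(-635/9) = -9/635 ≈ -0.014173)
(R²)³ = ((-9/635)²)³ = (81/403225)³ = 531441/65560514292015625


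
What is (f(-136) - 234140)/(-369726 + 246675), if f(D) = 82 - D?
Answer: 77974/41017 ≈ 1.9010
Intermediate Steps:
(f(-136) - 234140)/(-369726 + 246675) = ((82 - 1*(-136)) - 234140)/(-369726 + 246675) = ((82 + 136) - 234140)/(-123051) = (218 - 234140)*(-1/123051) = -233922*(-1/123051) = 77974/41017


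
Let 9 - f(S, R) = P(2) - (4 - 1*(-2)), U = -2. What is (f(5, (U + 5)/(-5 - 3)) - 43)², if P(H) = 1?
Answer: 841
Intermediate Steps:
f(S, R) = 14 (f(S, R) = 9 - (1 - (4 - 1*(-2))) = 9 - (1 - (4 + 2)) = 9 - (1 - 1*6) = 9 - (1 - 6) = 9 - 1*(-5) = 9 + 5 = 14)
(f(5, (U + 5)/(-5 - 3)) - 43)² = (14 - 43)² = (-29)² = 841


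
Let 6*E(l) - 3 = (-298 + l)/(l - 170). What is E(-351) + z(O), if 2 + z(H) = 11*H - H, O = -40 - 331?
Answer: -5800750/1563 ≈ -3711.3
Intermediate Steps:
O = -371
E(l) = ½ + (-298 + l)/(6*(-170 + l)) (E(l) = ½ + ((-298 + l)/(l - 170))/6 = ½ + ((-298 + l)/(-170 + l))/6 = ½ + (-298 + l)/(6*(-170 + l)))
z(H) = -2 + 10*H (z(H) = -2 + (11*H - H) = -2 + 10*H)
E(-351) + z(O) = 2*(-202 - 351)/(3*(-170 - 351)) + (-2 + 10*(-371)) = (⅔)*(-553)/(-521) + (-2 - 3710) = (⅔)*(-1/521)*(-553) - 3712 = 1106/1563 - 3712 = -5800750/1563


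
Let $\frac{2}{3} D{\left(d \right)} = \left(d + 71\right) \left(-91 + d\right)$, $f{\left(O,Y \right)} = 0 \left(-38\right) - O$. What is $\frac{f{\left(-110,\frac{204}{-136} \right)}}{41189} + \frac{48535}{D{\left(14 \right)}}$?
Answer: $- \frac{47012428}{9514659} \approx -4.9411$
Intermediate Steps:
$f{\left(O,Y \right)} = - O$ ($f{\left(O,Y \right)} = 0 - O = - O$)
$D{\left(d \right)} = \frac{3 \left(-91 + d\right) \left(71 + d\right)}{2}$ ($D{\left(d \right)} = \frac{3 \left(d + 71\right) \left(-91 + d\right)}{2} = \frac{3 \left(71 + d\right) \left(-91 + d\right)}{2} = \frac{3 \left(-91 + d\right) \left(71 + d\right)}{2}$)
$\frac{f{\left(-110,\frac{204}{-136} \right)}}{41189} + \frac{48535}{D{\left(14 \right)}} = \frac{\left(-1\right) \left(-110\right)}{41189} + \frac{48535}{- \frac{19383}{2} - 420 + \frac{3 \cdot 14^{2}}{2}} = 110 \cdot \frac{1}{41189} + \frac{48535}{- \frac{19383}{2} - 420 + \frac{3}{2} \cdot 196} = \frac{110}{41189} + \frac{48535}{- \frac{19383}{2} - 420 + 294} = \frac{110}{41189} + \frac{48535}{- \frac{19635}{2}} = \frac{110}{41189} + 48535 \left(- \frac{2}{19635}\right) = \frac{110}{41189} - \frac{1142}{231} = - \frac{47012428}{9514659}$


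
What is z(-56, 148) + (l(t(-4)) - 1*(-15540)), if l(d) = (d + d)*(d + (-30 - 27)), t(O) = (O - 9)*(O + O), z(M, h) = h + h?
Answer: 25612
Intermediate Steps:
z(M, h) = 2*h
t(O) = 2*O*(-9 + O) (t(O) = (-9 + O)*(2*O) = 2*O*(-9 + O))
l(d) = 2*d*(-57 + d) (l(d) = (2*d)*(d - 57) = (2*d)*(-57 + d) = 2*d*(-57 + d))
z(-56, 148) + (l(t(-4)) - 1*(-15540)) = 2*148 + (2*(2*(-4)*(-9 - 4))*(-57 + 2*(-4)*(-9 - 4)) - 1*(-15540)) = 296 + (2*(2*(-4)*(-13))*(-57 + 2*(-4)*(-13)) + 15540) = 296 + (2*104*(-57 + 104) + 15540) = 296 + (2*104*47 + 15540) = 296 + (9776 + 15540) = 296 + 25316 = 25612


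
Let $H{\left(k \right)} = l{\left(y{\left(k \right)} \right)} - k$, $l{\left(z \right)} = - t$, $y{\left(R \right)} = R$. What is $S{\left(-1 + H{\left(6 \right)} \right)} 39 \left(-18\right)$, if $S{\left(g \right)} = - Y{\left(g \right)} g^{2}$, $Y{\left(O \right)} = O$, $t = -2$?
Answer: $-87750$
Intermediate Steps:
$l{\left(z \right)} = 2$ ($l{\left(z \right)} = \left(-1\right) \left(-2\right) = 2$)
$H{\left(k \right)} = 2 - k$
$S{\left(g \right)} = - g^{3}$ ($S{\left(g \right)} = - g g^{2} = - g^{3}$)
$S{\left(-1 + H{\left(6 \right)} \right)} 39 \left(-18\right) = - \left(-1 + \left(2 - 6\right)\right)^{3} \cdot 39 \left(-18\right) = - \left(-1 - 4\right)^{3} \cdot 39 \left(-18\right) = - \left(-5\right)^{3} \cdot 39 \left(-18\right) = \left(-1\right) \left(-125\right) 39 \left(-18\right) = 125 \cdot 39 \left(-18\right) = 4875 \left(-18\right) = -87750$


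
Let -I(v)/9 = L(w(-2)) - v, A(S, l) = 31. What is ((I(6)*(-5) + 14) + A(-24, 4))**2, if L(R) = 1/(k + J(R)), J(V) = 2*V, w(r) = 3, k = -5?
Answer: 32400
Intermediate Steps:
L(R) = 1/(-5 + 2*R)
I(v) = -9 + 9*v (I(v) = -9*(1/(-5 + 2*3) - v) = -9*(1/(-5 + 6) - v) = -9*(1/1 - v) = -9*(1 - v) = -9 + 9*v)
((I(6)*(-5) + 14) + A(-24, 4))**2 = (((-9 + 9*6)*(-5) + 14) + 31)**2 = (((-9 + 54)*(-5) + 14) + 31)**2 = ((45*(-5) + 14) + 31)**2 = ((-225 + 14) + 31)**2 = (-211 + 31)**2 = (-180)**2 = 32400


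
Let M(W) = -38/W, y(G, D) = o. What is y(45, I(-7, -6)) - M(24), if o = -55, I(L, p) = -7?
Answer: -641/12 ≈ -53.417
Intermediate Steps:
y(G, D) = -55
y(45, I(-7, -6)) - M(24) = -55 - (-38)/24 = -55 - 1*(-19/12) = -55 + 19/12 = -641/12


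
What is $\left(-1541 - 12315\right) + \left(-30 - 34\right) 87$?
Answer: $-19424$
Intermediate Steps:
$\left(-1541 - 12315\right) + \left(-30 - 34\right) 87 = -13856 - 5568 = -19424$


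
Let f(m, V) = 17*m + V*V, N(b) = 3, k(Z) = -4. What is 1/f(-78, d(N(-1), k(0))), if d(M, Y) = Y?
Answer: -1/1310 ≈ -0.00076336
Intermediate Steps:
f(m, V) = V**2 + 17*m (f(m, V) = 17*m + V**2 = V**2 + 17*m)
1/f(-78, d(N(-1), k(0))) = 1/((-4)**2 + 17*(-78)) = 1/(16 - 1326) = 1/(-1310) = -1/1310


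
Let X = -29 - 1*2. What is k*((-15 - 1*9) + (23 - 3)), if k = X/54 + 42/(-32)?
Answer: 815/108 ≈ 7.5463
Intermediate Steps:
X = -31 (X = -29 - 2 = -31)
k = -815/432 (k = -31/54 + 42/(-32) = -31*1/54 + 42*(-1/32) = -31/54 - 21/16 = -815/432 ≈ -1.8866)
k*((-15 - 1*9) + (23 - 3)) = -815*((-15 - 1*9) + (23 - 3))/432 = -815*((-15 - 9) + 20)/432 = -815*(-24 + 20)/432 = -815/432*(-4) = 815/108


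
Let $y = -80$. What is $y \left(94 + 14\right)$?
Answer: $-8640$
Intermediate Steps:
$y \left(94 + 14\right) = - 80 \left(94 + 14\right) = \left(-80\right) 108 = -8640$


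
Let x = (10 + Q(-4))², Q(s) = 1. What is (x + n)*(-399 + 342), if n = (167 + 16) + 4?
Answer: -17556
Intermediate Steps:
n = 187 (n = 183 + 4 = 187)
x = 121 (x = (10 + 1)² = 11² = 121)
(x + n)*(-399 + 342) = (121 + 187)*(-399 + 342) = 308*(-57) = -17556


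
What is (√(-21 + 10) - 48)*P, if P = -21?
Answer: 1008 - 21*I*√11 ≈ 1008.0 - 69.649*I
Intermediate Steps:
(√(-21 + 10) - 48)*P = (√(-21 + 10) - 48)*(-21) = (√(-11) - 48)*(-21) = (I*√11 - 48)*(-21) = (-48 + I*√11)*(-21) = 1008 - 21*I*√11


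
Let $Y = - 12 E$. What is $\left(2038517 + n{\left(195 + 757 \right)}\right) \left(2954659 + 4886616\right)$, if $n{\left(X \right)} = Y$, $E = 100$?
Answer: $15975162859175$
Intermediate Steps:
$Y = -1200$ ($Y = \left(-12\right) 100 = -1200$)
$n{\left(X \right)} = -1200$
$\left(2038517 + n{\left(195 + 757 \right)}\right) \left(2954659 + 4886616\right) = \left(2038517 - 1200\right) \left(2954659 + 4886616\right) = 2037317 \cdot 7841275 = 15975162859175$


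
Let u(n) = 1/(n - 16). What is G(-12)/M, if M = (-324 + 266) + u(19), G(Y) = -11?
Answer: 33/173 ≈ 0.19075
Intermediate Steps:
u(n) = 1/(-16 + n)
M = -173/3 (M = (-324 + 266) + 1/(-16 + 19) = -58 + 1/3 = -58 + ⅓ = -173/3 ≈ -57.667)
G(-12)/M = -11/(-173/3) = -11*(-3/173) = 33/173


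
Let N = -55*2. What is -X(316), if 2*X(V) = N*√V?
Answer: 110*√79 ≈ 977.70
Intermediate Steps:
N = -110
X(V) = -55*√V (X(V) = (-110*√V)/2 = -55*√V)
-X(316) = -(-55)*√316 = -(-55)*2*√79 = -(-110)*√79 = 110*√79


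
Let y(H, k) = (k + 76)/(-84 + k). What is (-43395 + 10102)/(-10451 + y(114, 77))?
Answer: 233051/73310 ≈ 3.1790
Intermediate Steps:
y(H, k) = (76 + k)/(-84 + k)
(-43395 + 10102)/(-10451 + y(114, 77)) = (-43395 + 10102)/(-10451 + (76 + 77)/(-84 + 77)) = -33293/(-10451 + 153/(-7)) = -33293/(-10451 - ⅐*153) = -33293/(-10451 - 153/7) = -33293/(-73310/7) = -33293*(-7/73310) = 233051/73310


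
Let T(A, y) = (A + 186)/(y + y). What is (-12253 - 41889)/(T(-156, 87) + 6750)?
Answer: -1570118/195755 ≈ -8.0208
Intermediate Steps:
T(A, y) = (186 + A)/(2*y) (T(A, y) = (186 + A)/((2*y)) = (186 + A)*(1/(2*y)) = (186 + A)/(2*y))
(-12253 - 41889)/(T(-156, 87) + 6750) = (-12253 - 41889)/((½)*(186 - 156)/87 + 6750) = -54142/((½)*(1/87)*30 + 6750) = -54142/(5/29 + 6750) = -54142/195755/29 = -54142*29/195755 = -1570118/195755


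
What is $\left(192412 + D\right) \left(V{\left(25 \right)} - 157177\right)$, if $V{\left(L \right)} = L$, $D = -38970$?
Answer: $-24113717184$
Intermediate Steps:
$\left(192412 + D\right) \left(V{\left(25 \right)} - 157177\right) = \left(192412 - 38970\right) \left(25 - 157177\right) = 153442 \left(-157152\right) = -24113717184$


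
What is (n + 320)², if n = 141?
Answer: 212521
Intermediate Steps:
(n + 320)² = (141 + 320)² = 461² = 212521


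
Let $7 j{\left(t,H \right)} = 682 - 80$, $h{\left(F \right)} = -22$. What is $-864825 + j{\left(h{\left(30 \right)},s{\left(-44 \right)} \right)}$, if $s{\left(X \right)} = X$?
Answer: $-864739$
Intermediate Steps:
$j{\left(t,H \right)} = 86$ ($j{\left(t,H \right)} = \frac{682 - 80}{7} = \frac{1}{7} \cdot 602 = 86$)
$-864825 + j{\left(h{\left(30 \right)},s{\left(-44 \right)} \right)} = -864825 + 86 = -864739$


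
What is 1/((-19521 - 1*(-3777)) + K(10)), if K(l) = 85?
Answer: -1/15659 ≈ -6.3861e-5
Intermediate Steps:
1/((-19521 - 1*(-3777)) + K(10)) = 1/((-19521 - 1*(-3777)) + 85) = 1/((-19521 + 3777) + 85) = 1/(-15744 + 85) = 1/(-15659) = -1/15659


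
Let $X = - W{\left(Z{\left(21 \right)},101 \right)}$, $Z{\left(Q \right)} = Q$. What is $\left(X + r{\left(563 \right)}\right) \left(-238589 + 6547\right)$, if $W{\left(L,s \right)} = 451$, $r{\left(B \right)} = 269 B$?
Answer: $-35037413832$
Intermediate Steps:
$X = -451$ ($X = \left(-1\right) 451 = -451$)
$\left(X + r{\left(563 \right)}\right) \left(-238589 + 6547\right) = \left(-451 + 269 \cdot 563\right) \left(-238589 + 6547\right) = \left(-451 + 151447\right) \left(-232042\right) = 150996 \left(-232042\right) = -35037413832$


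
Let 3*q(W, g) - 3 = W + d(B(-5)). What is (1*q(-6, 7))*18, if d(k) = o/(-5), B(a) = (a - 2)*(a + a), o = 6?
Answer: -126/5 ≈ -25.200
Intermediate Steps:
B(a) = 2*a*(-2 + a) (B(a) = (-2 + a)*(2*a) = 2*a*(-2 + a))
d(k) = -6/5 (d(k) = 6/(-5) = 6*(-1/5) = -6/5)
q(W, g) = 3/5 + W/3 (q(W, g) = 1 + (W - 6/5)/3 = 1 + (-6/5 + W)/3 = 1 + (-2/5 + W/3) = 3/5 + W/3)
(1*q(-6, 7))*18 = (1*(3/5 + (1/3)*(-6)))*18 = (1*(3/5 - 2))*18 = (1*(-7/5))*18 = -7/5*18 = -126/5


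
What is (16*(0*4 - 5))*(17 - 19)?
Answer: 160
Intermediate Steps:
(16*(0*4 - 5))*(17 - 19) = (16*(0 - 5))*(-2) = (16*(-5))*(-2) = -80*(-2) = 160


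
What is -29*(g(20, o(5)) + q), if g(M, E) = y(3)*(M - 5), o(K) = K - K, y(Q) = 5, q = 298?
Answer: -10817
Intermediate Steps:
o(K) = 0
g(M, E) = -25 + 5*M (g(M, E) = 5*(M - 5) = 5*(-5 + M) = -25 + 5*M)
-29*(g(20, o(5)) + q) = -29*((-25 + 5*20) + 298) = -29*((-25 + 100) + 298) = -29*(75 + 298) = -29*373 = -10817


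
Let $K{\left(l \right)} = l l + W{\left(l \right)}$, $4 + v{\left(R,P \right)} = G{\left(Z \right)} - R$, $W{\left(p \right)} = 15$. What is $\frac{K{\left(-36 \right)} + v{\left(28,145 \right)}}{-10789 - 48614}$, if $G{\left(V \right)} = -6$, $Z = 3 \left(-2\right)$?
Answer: $- \frac{1273}{59403} \approx -0.02143$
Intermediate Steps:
$Z = -6$
$v{\left(R,P \right)} = -10 - R$ ($v{\left(R,P \right)} = -4 - \left(6 + R\right) = -10 - R$)
$K{\left(l \right)} = 15 + l^{2}$ ($K{\left(l \right)} = l l + 15 = l^{2} + 15 = 15 + l^{2}$)
$\frac{K{\left(-36 \right)} + v{\left(28,145 \right)}}{-10789 - 48614} = \frac{\left(15 + \left(-36\right)^{2}\right) - 38}{-10789 - 48614} = \frac{\left(15 + 1296\right) - 38}{-59403} = \left(1311 - 38\right) \left(- \frac{1}{59403}\right) = 1273 \left(- \frac{1}{59403}\right) = - \frac{1273}{59403}$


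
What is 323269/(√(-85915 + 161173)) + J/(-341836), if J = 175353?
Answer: -175353/341836 + 8737*√8362/678 ≈ 1177.9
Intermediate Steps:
323269/(√(-85915 + 161173)) + J/(-341836) = 323269/(√(-85915 + 161173)) + 175353/(-341836) = 323269/(√75258) + 175353*(-1/341836) = 323269/((3*√8362)) - 175353/341836 = 323269*(√8362/25086) - 175353/341836 = 8737*√8362/678 - 175353/341836 = -175353/341836 + 8737*√8362/678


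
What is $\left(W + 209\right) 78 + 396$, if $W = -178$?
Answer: $2814$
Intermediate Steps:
$\left(W + 209\right) 78 + 396 = \left(-178 + 209\right) 78 + 396 = 31 \cdot 78 + 396 = 2418 + 396 = 2814$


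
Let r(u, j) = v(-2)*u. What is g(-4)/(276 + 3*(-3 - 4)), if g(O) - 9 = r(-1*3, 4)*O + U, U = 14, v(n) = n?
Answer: -1/255 ≈ -0.0039216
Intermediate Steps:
r(u, j) = -2*u
g(O) = 23 + 6*O (g(O) = 9 + ((-(-2)*3)*O + 14) = 9 + ((-2*(-3))*O + 14) = 9 + (6*O + 14) = 9 + (14 + 6*O) = 23 + 6*O)
g(-4)/(276 + 3*(-3 - 4)) = (23 + 6*(-4))/(276 + 3*(-3 - 4)) = (23 - 24)/(276 + 3*(-7)) = -1/(276 - 21) = -1/255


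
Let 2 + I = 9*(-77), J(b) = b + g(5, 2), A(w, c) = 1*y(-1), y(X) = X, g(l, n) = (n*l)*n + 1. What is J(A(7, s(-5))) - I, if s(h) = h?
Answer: 715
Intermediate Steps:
g(l, n) = 1 + l*n**2 (g(l, n) = (l*n)*n + 1 = l*n**2 + 1 = 1 + l*n**2)
A(w, c) = -1 (A(w, c) = 1*(-1) = -1)
J(b) = 21 + b (J(b) = b + (1 + 5*2**2) = b + (1 + 5*4) = b + (1 + 20) = b + 21 = 21 + b)
I = -695 (I = -2 + 9*(-77) = -2 - 693 = -695)
J(A(7, s(-5))) - I = (21 - 1) - 1*(-695) = 20 + 695 = 715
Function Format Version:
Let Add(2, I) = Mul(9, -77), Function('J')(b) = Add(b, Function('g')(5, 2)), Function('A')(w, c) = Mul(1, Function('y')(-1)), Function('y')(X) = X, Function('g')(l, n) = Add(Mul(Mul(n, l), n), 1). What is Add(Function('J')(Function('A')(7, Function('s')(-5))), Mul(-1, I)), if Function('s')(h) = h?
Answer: 715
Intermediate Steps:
Function('g')(l, n) = Add(1, Mul(l, Pow(n, 2))) (Function('g')(l, n) = Add(Mul(Mul(l, n), n), 1) = Add(Mul(l, Pow(n, 2)), 1) = Add(1, Mul(l, Pow(n, 2))))
Function('A')(w, c) = -1 (Function('A')(w, c) = Mul(1, -1) = -1)
Function('J')(b) = Add(21, b) (Function('J')(b) = Add(b, Add(1, Mul(5, Pow(2, 2)))) = Add(b, Add(1, Mul(5, 4))) = Add(b, Add(1, 20)) = Add(b, 21) = Add(21, b))
I = -695 (I = Add(-2, Mul(9, -77)) = Add(-2, -693) = -695)
Add(Function('J')(Function('A')(7, Function('s')(-5))), Mul(-1, I)) = Add(Add(21, -1), Mul(-1, -695)) = Add(20, 695) = 715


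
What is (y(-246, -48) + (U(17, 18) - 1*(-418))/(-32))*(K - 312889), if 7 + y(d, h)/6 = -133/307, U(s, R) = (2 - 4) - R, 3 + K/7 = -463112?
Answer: 497950422255/2456 ≈ 2.0275e+8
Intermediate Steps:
K = -3241805 (K = -21 + 7*(-463112) = -21 - 3241784 = -3241805)
U(s, R) = -2 - R
y(d, h) = -13692/307 (y(d, h) = -42 + 6*(-133/307) = -42 - 798/307 = -13692/307)
(y(-246, -48) + (U(17, 18) - 1*(-418))/(-32))*(K - 312889) = (-13692/307 + ((-2 - 1*18) - 1*(-418))/(-32))*(-3241805 - 312889) = (-13692/307 + ((-2 - 18) + 418)*(-1/32))*(-3554694) = (-13692/307 + (-20 + 418)*(-1/32))*(-3554694) = (-13692/307 + 398*(-1/32))*(-3554694) = (-13692/307 - 199/16)*(-3554694) = -280165/4912*(-3554694) = 497950422255/2456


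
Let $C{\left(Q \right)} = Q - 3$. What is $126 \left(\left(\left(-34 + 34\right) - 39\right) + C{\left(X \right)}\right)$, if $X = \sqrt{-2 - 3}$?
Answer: $-5292 + 126 i \sqrt{5} \approx -5292.0 + 281.74 i$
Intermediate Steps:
$X = i \sqrt{5}$ ($X = \sqrt{-5} = i \sqrt{5} \approx 2.2361 i$)
$C{\left(Q \right)} = -3 + Q$ ($C{\left(Q \right)} = Q - 3 = -3 + Q$)
$126 \left(\left(\left(-34 + 34\right) - 39\right) + C{\left(X \right)}\right) = 126 \left(\left(\left(-34 + 34\right) - 39\right) - \left(3 - i \sqrt{5}\right)\right) = 126 \left(\left(0 - 39\right) - \left(3 - i \sqrt{5}\right)\right) = 126 \left(-39 - \left(3 - i \sqrt{5}\right)\right) = 126 \left(-42 + i \sqrt{5}\right) = -5292 + 126 i \sqrt{5}$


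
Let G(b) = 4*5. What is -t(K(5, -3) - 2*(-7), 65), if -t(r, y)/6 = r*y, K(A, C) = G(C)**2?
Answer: 161460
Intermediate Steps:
G(b) = 20
K(A, C) = 400 (K(A, C) = 20**2 = 400)
t(r, y) = -6*r*y
-t(K(5, -3) - 2*(-7), 65) = -(-6)*(400 - 2*(-7))*65 = -(-6)*(400 + 14)*65 = -(-6)*414*65 = -1*(-161460) = 161460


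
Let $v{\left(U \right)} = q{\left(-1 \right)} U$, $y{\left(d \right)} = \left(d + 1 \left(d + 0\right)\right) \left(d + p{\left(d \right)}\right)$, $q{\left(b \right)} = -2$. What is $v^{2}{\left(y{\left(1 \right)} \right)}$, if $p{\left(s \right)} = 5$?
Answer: $576$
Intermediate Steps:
$y{\left(d \right)} = 2 d \left(5 + d\right)$ ($y{\left(d \right)} = \left(d + 1 \left(d + 0\right)\right) \left(d + 5\right) = \left(d + 1 d\right) \left(5 + d\right) = \left(d + d\right) \left(5 + d\right) = 2 d \left(5 + d\right)$)
$v{\left(U \right)} = - 2 U$
$v^{2}{\left(y{\left(1 \right)} \right)} = \left(- 2 \cdot 2 \cdot 1 \left(5 + 1\right)\right)^{2} = \left(- 2 \cdot 2 \cdot 1 \cdot 6\right)^{2} = \left(\left(-2\right) 12\right)^{2} = \left(-24\right)^{2} = 576$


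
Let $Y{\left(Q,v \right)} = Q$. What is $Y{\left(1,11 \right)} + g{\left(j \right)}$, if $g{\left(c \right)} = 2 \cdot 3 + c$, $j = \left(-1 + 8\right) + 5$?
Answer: $19$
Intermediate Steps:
$j = 12$ ($j = 7 + 5 = 12$)
$g{\left(c \right)} = 6 + c$
$Y{\left(1,11 \right)} + g{\left(j \right)} = 1 + \left(6 + 12\right) = 1 + 18 = 19$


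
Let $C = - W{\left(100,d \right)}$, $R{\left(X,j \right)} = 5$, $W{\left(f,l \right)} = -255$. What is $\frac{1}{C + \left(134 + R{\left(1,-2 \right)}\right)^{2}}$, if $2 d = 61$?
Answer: $\frac{1}{19576} \approx 5.1083 \cdot 10^{-5}$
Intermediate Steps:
$d = \frac{61}{2}$ ($d = \frac{1}{2} \cdot 61 = \frac{61}{2} \approx 30.5$)
$C = 255$ ($C = \left(-1\right) \left(-255\right) = 255$)
$\frac{1}{C + \left(134 + R{\left(1,-2 \right)}\right)^{2}} = \frac{1}{255 + \left(134 + 5\right)^{2}} = \frac{1}{255 + 139^{2}} = \frac{1}{255 + 19321} = \frac{1}{19576}$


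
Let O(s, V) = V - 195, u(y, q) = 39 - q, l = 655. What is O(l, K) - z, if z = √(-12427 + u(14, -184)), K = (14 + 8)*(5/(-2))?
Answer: -250 - 6*I*√339 ≈ -250.0 - 110.47*I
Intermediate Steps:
K = -55 (K = 22*(5*(-½)) = 22*(-5/2) = -55)
O(s, V) = -195 + V
z = 6*I*√339 (z = √(-12427 + (39 - 1*(-184))) = √(-12427 + (39 + 184)) = √(-12427 + 223) = √(-12204) = 6*I*√339 ≈ 110.47*I)
O(l, K) - z = (-195 - 55) - 6*I*√339 = -250 - 6*I*√339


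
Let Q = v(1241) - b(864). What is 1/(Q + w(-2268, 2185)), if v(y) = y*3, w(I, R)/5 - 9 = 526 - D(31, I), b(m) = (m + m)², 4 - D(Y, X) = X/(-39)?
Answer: -13/38731098 ≈ -3.3565e-7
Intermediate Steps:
D(Y, X) = 4 + X/39 (D(Y, X) = 4 - X/(-39) = 4 - X*(-1)/39 = 4 - (-1)*X/39 = 4 + X/39)
b(m) = 4*m² (b(m) = (2*m)² = 4*m²)
w(I, R) = 2655 - 5*I/39 (w(I, R) = 45 + 5*(526 - (4 + I/39)) = 45 + 5*(526 + (-4 - I/39)) = 45 + 5*(522 - I/39) = 45 + (2610 - 5*I/39) = 2655 - 5*I/39)
v(y) = 3*y
Q = -2982261 (Q = 3*1241 - 4*864² = 3723 - 4*746496 = 3723 - 1*2985984 = 3723 - 2985984 = -2982261)
1/(Q + w(-2268, 2185)) = 1/(-2982261 + (2655 - 5/39*(-2268))) = 1/(-2982261 + (2655 + 3780/13)) = 1/(-2982261 + 38295/13) = 1/(-38731098/13) = -13/38731098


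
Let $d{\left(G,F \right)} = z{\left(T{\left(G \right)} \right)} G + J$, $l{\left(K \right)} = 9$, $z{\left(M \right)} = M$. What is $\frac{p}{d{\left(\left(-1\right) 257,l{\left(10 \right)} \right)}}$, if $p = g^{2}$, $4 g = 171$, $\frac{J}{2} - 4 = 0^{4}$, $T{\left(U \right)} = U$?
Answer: $\frac{9747}{352304} \approx 0.027666$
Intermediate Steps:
$J = 8$ ($J = 8 + 2 \cdot 0^{4} = 8 + 2 \cdot 0 = 8 + 0 = 8$)
$g = \frac{171}{4}$ ($g = \frac{1}{4} \cdot 171 = \frac{171}{4} \approx 42.75$)
$p = \frac{29241}{16}$ ($p = \left(\frac{171}{4}\right)^{2} = \frac{29241}{16} \approx 1827.6$)
$d{\left(G,F \right)} = 8 + G^{2}$ ($d{\left(G,F \right)} = G G + 8 = G^{2} + 8 = 8 + G^{2}$)
$\frac{p}{d{\left(\left(-1\right) 257,l{\left(10 \right)} \right)}} = \frac{29241}{16 \left(8 + \left(\left(-1\right) 257\right)^{2}\right)} = \frac{29241}{16 \left(8 + \left(-257\right)^{2}\right)} = \frac{29241}{16 \left(8 + 66049\right)} = \frac{29241}{16 \cdot 66057} = \frac{29241}{16} \cdot \frac{1}{66057} = \frac{9747}{352304}$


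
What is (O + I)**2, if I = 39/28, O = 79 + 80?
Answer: 20169081/784 ≈ 25726.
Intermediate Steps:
O = 159
I = 39/28 (I = 39*(1/28) = 39/28 ≈ 1.3929)
(O + I)**2 = (159 + 39/28)**2 = (4491/28)**2 = 20169081/784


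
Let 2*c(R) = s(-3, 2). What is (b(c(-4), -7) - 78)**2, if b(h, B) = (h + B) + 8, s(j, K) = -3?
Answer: 24649/4 ≈ 6162.3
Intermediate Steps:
c(R) = -3/2 (c(R) = (1/2)*(-3) = -3/2)
b(h, B) = 8 + B + h (b(h, B) = (B + h) + 8 = 8 + B + h)
(b(c(-4), -7) - 78)**2 = ((8 - 7 - 3/2) - 78)**2 = (-1/2 - 78)**2 = (-157/2)**2 = 24649/4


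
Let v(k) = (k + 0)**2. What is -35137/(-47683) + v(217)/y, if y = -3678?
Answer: -51612461/4277514 ≈ -12.066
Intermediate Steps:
v(k) = k**2
-35137/(-47683) + v(217)/y = -35137/(-47683) + 217**2/(-3678) = -35137*(-1/47683) + 47089*(-1/3678) = 857/1163 - 47089/3678 = -51612461/4277514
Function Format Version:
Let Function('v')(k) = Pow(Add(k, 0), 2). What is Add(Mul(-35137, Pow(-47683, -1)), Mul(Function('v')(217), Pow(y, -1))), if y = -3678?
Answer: Rational(-51612461, 4277514) ≈ -12.066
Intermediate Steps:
Function('v')(k) = Pow(k, 2)
Add(Mul(-35137, Pow(-47683, -1)), Mul(Function('v')(217), Pow(y, -1))) = Add(Mul(-35137, Pow(-47683, -1)), Mul(Pow(217, 2), Pow(-3678, -1))) = Add(Mul(-35137, Rational(-1, 47683)), Mul(47089, Rational(-1, 3678))) = Add(Rational(857, 1163), Rational(-47089, 3678)) = Rational(-51612461, 4277514)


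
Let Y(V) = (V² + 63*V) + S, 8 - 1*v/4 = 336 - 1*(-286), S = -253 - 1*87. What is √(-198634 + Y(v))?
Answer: √5678234 ≈ 2382.9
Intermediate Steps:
S = -340 (S = -253 - 87 = -340)
v = -2456 (v = 32 - 4*(336 - 1*(-286)) = 32 - 4*(336 + 286) = 32 - 4*622 = 32 - 2488 = -2456)
Y(V) = -340 + V² + 63*V (Y(V) = (V² + 63*V) - 340 = -340 + V² + 63*V)
√(-198634 + Y(v)) = √(-198634 + (-340 + (-2456)² + 63*(-2456))) = √(-198634 + (-340 + 6031936 - 154728)) = √(-198634 + 5876868) = √5678234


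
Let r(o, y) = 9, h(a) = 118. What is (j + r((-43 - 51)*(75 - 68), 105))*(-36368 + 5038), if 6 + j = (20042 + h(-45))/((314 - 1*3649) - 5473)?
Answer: -8177130/367 ≈ -22281.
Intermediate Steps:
j = -3042/367 (j = -6 + (20042 + 118)/((314 - 1*3649) - 5473) = -6 + 20160/((314 - 3649) - 5473) = -6 + 20160/(-3335 - 5473) = -6 + 20160/(-8808) = -6 + 20160*(-1/8808) = -6 - 840/367 = -3042/367 ≈ -8.2888)
(j + r((-43 - 51)*(75 - 68), 105))*(-36368 + 5038) = (-3042/367 + 9)*(-36368 + 5038) = (261/367)*(-31330) = -8177130/367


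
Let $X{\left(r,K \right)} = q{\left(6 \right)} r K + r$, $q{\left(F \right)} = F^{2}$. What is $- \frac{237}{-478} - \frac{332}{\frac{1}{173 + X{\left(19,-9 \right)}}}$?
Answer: $\frac{946463181}{478} \approx 1.98 \cdot 10^{6}$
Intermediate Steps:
$X{\left(r,K \right)} = r + 36 K r$ ($X{\left(r,K \right)} = 6^{2} r K + r = 36 r K + r = 36 K r + r = r + 36 K r$)
$- \frac{237}{-478} - \frac{332}{\frac{1}{173 + X{\left(19,-9 \right)}}} = - \frac{237}{-478} - \frac{332}{\frac{1}{173 + 19 \left(1 + 36 \left(-9\right)\right)}} = \left(-237\right) \left(- \frac{1}{478}\right) - \frac{332}{\frac{1}{173 + 19 \left(1 - 324\right)}} = \frac{237}{478} - \frac{332}{\frac{1}{173 + 19 \left(-323\right)}} = \frac{237}{478} - \frac{332}{\frac{1}{173 - 6137}} = \frac{237}{478} - \frac{332}{\frac{1}{-5964}} = \frac{237}{478} - \frac{332}{- \frac{1}{5964}} = \frac{237}{478} - -1980048 = \frac{237}{478} + 1980048 = \frac{946463181}{478}$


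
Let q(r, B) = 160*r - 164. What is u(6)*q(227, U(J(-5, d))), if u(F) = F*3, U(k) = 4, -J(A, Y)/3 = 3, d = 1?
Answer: 650808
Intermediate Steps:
J(A, Y) = -9 (J(A, Y) = -3*3 = -9)
u(F) = 3*F
q(r, B) = -164 + 160*r
u(6)*q(227, U(J(-5, d))) = (3*6)*(-164 + 160*227) = 18*(-164 + 36320) = 18*36156 = 650808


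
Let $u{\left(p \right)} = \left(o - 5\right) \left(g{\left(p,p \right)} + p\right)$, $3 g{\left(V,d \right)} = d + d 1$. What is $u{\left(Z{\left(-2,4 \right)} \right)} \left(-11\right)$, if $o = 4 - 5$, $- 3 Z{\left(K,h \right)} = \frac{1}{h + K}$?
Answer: $- \frac{55}{3} \approx -18.333$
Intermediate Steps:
$g{\left(V,d \right)} = \frac{2 d}{3}$ ($g{\left(V,d \right)} = \frac{d + d 1}{3} = \frac{d + d}{3} = \frac{2 d}{3}$)
$Z{\left(K,h \right)} = - \frac{1}{3 \left(K + h\right)}$ ($Z{\left(K,h \right)} = - \frac{1}{3 \left(h + K\right)} = - \frac{1}{3 \left(K + h\right)}$)
$o = -1$ ($o = 4 - 5 = -1$)
$u{\left(p \right)} = - 10 p$ ($u{\left(p \right)} = \left(-1 - 5\right) \left(\frac{2 p}{3} + p\right) = - 6 \frac{5 p}{3} = - 10 p$)
$u{\left(Z{\left(-2,4 \right)} \right)} \left(-11\right) = - 10 \left(- \frac{1}{3 \left(-2\right) + 3 \cdot 4}\right) \left(-11\right) = - 10 \left(- \frac{1}{-6 + 12}\right) \left(-11\right) = - 10 \left(- \frac{1}{6}\right) \left(-11\right) = - 10 \left(\left(-1\right) \frac{1}{6}\right) \left(-11\right) = \left(-10\right) \left(- \frac{1}{6}\right) \left(-11\right) = \frac{5}{3} \left(-11\right) = - \frac{55}{3}$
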